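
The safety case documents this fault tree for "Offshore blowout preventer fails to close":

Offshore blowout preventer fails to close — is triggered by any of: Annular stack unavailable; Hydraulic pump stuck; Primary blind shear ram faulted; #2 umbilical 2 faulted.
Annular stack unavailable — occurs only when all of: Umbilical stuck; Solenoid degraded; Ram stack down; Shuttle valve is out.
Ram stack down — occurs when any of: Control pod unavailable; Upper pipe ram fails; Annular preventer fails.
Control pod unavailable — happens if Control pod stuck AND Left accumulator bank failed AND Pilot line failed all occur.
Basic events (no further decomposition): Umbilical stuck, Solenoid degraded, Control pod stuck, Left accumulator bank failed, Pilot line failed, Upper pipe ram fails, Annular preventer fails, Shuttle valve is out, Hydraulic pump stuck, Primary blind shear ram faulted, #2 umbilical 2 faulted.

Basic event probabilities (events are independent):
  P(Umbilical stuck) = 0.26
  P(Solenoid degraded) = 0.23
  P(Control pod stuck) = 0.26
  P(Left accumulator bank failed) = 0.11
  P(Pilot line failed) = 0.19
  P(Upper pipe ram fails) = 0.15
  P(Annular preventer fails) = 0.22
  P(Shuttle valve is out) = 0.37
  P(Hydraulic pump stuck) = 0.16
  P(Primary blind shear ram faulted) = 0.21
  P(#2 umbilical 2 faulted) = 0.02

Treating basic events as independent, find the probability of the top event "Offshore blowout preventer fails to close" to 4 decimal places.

P(Control pod unavailable) [AND] = 0.26 × 0.11 × 0.19 = 0.005434
P(Ram stack down) [OR] = 1 − (1−0.005434) × (1−0.15) × (1−0.22) = 0.340603
P(Annular stack unavailable) [AND] = 0.26 × 0.23 × 0.340603 × 0.37 = 0.007536
P(Offshore blowout preventer fails to close) [OR] = 1 − (1−0.007536) × (1−0.16) × (1−0.21) × (1−0.02) = 0.354573
Rounded to 4 decimal places: P(Offshore blowout preventer fails to close) ≈ 0.3546.

0.3546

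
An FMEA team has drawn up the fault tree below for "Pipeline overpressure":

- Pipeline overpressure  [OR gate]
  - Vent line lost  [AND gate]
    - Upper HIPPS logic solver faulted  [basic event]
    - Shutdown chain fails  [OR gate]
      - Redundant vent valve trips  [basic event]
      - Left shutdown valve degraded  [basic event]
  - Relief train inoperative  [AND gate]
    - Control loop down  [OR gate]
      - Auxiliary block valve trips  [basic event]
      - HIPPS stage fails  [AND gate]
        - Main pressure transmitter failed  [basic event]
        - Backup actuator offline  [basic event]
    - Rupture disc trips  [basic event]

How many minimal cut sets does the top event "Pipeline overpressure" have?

4

Shutdown chain fails [OR]: union of children's cut sets → 2 cut set(s).
Vent line lost [AND]: one cut set from each child combined → 1 × 2 = 2 cut set(s).
HIPPS stage fails [AND]: one cut set from each child combined → 1 × 1 = 1 cut set(s).
Control loop down [OR]: union of children's cut sets → 2 cut set(s).
Relief train inoperative [AND]: one cut set from each child combined → 2 × 1 = 2 cut set(s).
Pipeline overpressure [OR]: union of children's cut sets → 4 cut set(s).
Minimal cut sets: {Redundant vent valve trips, Upper HIPPS logic solver faulted}; {Left shutdown valve degraded, Upper HIPPS logic solver faulted}; {Auxiliary block valve trips, Rupture disc trips}; {Backup actuator offline, Main pressure transmitter failed, Rupture disc trips}.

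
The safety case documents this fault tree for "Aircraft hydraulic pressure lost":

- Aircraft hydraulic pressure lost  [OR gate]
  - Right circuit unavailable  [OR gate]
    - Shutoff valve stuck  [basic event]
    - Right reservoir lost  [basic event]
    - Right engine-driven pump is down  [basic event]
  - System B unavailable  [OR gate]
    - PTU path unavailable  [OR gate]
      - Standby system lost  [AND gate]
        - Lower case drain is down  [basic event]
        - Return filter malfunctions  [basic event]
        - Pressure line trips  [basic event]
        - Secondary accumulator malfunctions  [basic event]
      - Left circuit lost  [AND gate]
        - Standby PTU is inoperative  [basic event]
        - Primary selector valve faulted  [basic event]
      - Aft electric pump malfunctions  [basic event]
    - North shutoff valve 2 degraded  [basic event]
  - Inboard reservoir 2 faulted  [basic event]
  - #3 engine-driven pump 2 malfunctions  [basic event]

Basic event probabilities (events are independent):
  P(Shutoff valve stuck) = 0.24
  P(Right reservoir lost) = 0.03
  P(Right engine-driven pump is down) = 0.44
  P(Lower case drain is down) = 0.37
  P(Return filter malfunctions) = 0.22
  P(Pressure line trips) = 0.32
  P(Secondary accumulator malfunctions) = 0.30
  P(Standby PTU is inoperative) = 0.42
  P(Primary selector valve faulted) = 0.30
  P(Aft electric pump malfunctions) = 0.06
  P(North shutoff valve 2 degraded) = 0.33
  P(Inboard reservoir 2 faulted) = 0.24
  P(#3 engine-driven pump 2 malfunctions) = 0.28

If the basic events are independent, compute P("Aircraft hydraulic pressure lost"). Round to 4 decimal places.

0.8766

P(Right circuit unavailable) [OR] = 1 − (1−0.24) × (1−0.03) × (1−0.44) = 0.587168
P(Standby system lost) [AND] = 0.37 × 0.22 × 0.32 × 0.30 = 0.007814
P(Left circuit lost) [AND] = 0.42 × 0.30 = 0.126000
P(PTU path unavailable) [OR] = 1 − (1−0.007814) × (1−0.126000) × (1−0.06) = 0.184860
P(System B unavailable) [OR] = 1 − (1−0.184860) × (1−0.33) = 0.453856
P(Aircraft hydraulic pressure lost) [OR] = 1 − (1−0.587168) × (1−0.453856) × (1−0.24) × (1−0.28) = 0.876625
Rounded to 4 decimal places: P(Aircraft hydraulic pressure lost) ≈ 0.8766.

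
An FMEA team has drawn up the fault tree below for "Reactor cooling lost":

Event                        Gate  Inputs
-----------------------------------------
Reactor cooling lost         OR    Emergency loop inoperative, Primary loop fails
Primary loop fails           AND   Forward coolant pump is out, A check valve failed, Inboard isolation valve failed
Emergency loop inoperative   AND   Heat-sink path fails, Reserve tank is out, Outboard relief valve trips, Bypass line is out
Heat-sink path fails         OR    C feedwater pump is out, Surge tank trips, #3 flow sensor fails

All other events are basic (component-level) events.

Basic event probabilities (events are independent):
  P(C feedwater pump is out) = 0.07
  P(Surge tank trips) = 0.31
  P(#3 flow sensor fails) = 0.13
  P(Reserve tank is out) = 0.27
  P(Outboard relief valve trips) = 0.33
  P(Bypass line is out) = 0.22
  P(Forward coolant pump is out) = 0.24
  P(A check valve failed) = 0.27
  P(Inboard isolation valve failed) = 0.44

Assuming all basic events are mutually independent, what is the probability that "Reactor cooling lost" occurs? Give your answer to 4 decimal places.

0.0369

P(Heat-sink path fails) [OR] = 1 − (1−0.07) × (1−0.31) × (1−0.13) = 0.441721
P(Emergency loop inoperative) [AND] = 0.441721 × 0.27 × 0.33 × 0.22 = 0.008659
P(Primary loop fails) [AND] = 0.24 × 0.27 × 0.44 = 0.028512
P(Reactor cooling lost) [OR] = 1 − (1−0.008659) × (1−0.028512) = 0.036924
Rounded to 4 decimal places: P(Reactor cooling lost) ≈ 0.0369.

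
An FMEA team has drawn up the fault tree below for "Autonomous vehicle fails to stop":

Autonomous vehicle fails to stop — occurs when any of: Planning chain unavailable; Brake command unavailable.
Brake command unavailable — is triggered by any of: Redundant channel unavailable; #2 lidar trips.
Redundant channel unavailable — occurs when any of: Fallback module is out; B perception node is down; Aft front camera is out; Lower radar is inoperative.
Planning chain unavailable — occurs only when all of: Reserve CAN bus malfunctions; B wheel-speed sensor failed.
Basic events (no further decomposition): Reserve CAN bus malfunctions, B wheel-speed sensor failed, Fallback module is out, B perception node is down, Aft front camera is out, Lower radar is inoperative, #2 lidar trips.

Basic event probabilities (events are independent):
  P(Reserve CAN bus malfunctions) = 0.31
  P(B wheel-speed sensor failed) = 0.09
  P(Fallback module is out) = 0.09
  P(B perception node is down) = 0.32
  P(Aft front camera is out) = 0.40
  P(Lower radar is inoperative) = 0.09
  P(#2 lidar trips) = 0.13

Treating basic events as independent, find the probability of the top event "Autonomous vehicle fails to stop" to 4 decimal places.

0.7143

P(Planning chain unavailable) [AND] = 0.31 × 0.09 = 0.027900
P(Redundant channel unavailable) [OR] = 1 − (1−0.09) × (1−0.32) × (1−0.40) × (1−0.09) = 0.662135
P(Brake command unavailable) [OR] = 1 − (1−0.662135) × (1−0.13) = 0.706057
P(Autonomous vehicle fails to stop) [OR] = 1 − (1−0.027900) × (1−0.706057) = 0.714258
Rounded to 4 decimal places: P(Autonomous vehicle fails to stop) ≈ 0.7143.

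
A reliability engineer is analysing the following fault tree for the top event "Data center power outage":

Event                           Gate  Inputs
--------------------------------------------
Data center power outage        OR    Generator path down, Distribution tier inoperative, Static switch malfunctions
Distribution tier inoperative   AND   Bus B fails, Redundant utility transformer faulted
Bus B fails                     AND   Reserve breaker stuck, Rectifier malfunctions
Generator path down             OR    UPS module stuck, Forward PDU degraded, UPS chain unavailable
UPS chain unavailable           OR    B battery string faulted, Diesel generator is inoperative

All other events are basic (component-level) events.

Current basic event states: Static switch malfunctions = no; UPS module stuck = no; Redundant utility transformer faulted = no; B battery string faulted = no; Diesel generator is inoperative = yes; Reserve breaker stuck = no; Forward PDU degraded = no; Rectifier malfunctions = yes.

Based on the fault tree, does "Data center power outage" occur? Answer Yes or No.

UPS chain unavailable [OR]: B battery string faulted=not, Diesel generator is inoperative=occurs → at least one input occurs → occurs.
Generator path down [OR]: UPS module stuck=not, Forward PDU degraded=not, UPS chain unavailable=occurs → at least one input occurs → occurs.
Bus B fails [AND]: Reserve breaker stuck=not, Rectifier malfunctions=occurs → not all inputs occur → does not occur.
Distribution tier inoperative [AND]: Bus B fails=not, Redundant utility transformer faulted=not → not all inputs occur → does not occur.
Data center power outage [OR]: Generator path down=occurs, Distribution tier inoperative=not, Static switch malfunctions=not → at least one input occurs → occurs.

Yes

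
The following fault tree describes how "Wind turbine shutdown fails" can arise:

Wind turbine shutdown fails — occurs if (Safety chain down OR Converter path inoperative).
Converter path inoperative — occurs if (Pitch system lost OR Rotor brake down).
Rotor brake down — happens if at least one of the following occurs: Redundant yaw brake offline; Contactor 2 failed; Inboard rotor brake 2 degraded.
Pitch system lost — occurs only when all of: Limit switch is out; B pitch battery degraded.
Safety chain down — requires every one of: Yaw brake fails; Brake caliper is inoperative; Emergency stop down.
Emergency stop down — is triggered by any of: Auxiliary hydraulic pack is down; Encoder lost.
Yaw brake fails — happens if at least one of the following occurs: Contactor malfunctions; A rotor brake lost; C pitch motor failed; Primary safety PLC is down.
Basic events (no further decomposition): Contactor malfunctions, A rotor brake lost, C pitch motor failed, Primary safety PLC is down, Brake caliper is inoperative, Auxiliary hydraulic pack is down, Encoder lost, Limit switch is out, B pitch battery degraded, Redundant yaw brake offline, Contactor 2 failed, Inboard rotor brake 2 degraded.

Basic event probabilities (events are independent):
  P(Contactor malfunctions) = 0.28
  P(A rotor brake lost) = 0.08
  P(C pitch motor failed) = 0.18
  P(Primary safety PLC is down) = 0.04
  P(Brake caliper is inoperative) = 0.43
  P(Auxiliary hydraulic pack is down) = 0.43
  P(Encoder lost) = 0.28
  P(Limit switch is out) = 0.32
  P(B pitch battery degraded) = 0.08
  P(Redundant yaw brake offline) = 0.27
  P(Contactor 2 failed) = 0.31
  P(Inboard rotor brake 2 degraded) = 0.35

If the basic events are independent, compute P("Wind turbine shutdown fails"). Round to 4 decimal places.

P(Yaw brake fails) [OR] = 1 − (1−0.28) × (1−0.08) × (1−0.18) × (1−0.04) = 0.478559
P(Emergency stop down) [OR] = 1 − (1−0.43) × (1−0.28) = 0.589600
P(Safety chain down) [AND] = 0.478559 × 0.43 × 0.589600 = 0.121328
P(Pitch system lost) [AND] = 0.32 × 0.08 = 0.025600
P(Rotor brake down) [OR] = 1 − (1−0.27) × (1−0.31) × (1−0.35) = 0.672595
P(Converter path inoperative) [OR] = 1 − (1−0.025600) × (1−0.672595) = 0.680977
P(Wind turbine shutdown fails) [OR] = 1 − (1−0.121328) × (1−0.680977) = 0.719683
Rounded to 4 decimal places: P(Wind turbine shutdown fails) ≈ 0.7197.

0.7197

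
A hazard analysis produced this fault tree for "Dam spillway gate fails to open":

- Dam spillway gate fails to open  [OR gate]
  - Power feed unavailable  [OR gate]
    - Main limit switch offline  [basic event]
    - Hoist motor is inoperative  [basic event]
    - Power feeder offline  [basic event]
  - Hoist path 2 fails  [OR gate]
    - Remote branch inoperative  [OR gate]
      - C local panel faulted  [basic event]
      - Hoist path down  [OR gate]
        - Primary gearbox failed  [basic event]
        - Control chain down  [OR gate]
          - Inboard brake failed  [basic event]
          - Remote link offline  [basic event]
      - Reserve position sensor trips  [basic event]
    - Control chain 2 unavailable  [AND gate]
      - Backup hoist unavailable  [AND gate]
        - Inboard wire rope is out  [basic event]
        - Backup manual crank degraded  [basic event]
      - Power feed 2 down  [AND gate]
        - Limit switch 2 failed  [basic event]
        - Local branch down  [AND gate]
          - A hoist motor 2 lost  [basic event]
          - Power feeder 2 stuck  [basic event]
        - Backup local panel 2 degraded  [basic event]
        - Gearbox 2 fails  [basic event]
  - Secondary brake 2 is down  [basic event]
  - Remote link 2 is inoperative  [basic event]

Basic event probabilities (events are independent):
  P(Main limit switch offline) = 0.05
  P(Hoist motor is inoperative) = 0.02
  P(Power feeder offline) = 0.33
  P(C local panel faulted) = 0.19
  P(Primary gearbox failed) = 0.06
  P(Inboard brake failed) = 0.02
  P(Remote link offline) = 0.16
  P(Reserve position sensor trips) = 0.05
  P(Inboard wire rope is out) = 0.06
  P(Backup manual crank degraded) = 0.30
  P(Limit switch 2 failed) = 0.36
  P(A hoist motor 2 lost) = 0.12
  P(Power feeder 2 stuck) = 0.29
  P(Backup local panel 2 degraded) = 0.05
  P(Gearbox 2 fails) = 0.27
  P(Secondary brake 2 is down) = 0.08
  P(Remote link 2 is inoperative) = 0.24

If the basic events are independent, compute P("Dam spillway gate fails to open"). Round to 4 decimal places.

0.7403

P(Power feed unavailable) [OR] = 1 − (1−0.05) × (1−0.02) × (1−0.33) = 0.376230
P(Control chain down) [OR] = 1 − (1−0.02) × (1−0.16) = 0.176800
P(Hoist path down) [OR] = 1 − (1−0.06) × (1−0.176800) = 0.226192
P(Remote branch inoperative) [OR] = 1 − (1−0.19) × (1−0.226192) × (1−0.05) = 0.404555
P(Backup hoist unavailable) [AND] = 0.06 × 0.30 = 0.018000
P(Local branch down) [AND] = 0.12 × 0.29 = 0.034800
P(Power feed 2 down) [AND] = 0.36 × 0.034800 × 0.05 × 0.27 = 0.000169
P(Control chain 2 unavailable) [AND] = 0.018000 × 0.000169 = 0.000003
P(Hoist path 2 fails) [OR] = 1 − (1−0.404555) × (1−0.000003) = 0.404557
P(Dam spillway gate fails to open) [OR] = 1 − (1−0.376230) × (1−0.404557) × (1−0.08) × (1−0.24) = 0.740303
Rounded to 4 decimal places: P(Dam spillway gate fails to open) ≈ 0.7403.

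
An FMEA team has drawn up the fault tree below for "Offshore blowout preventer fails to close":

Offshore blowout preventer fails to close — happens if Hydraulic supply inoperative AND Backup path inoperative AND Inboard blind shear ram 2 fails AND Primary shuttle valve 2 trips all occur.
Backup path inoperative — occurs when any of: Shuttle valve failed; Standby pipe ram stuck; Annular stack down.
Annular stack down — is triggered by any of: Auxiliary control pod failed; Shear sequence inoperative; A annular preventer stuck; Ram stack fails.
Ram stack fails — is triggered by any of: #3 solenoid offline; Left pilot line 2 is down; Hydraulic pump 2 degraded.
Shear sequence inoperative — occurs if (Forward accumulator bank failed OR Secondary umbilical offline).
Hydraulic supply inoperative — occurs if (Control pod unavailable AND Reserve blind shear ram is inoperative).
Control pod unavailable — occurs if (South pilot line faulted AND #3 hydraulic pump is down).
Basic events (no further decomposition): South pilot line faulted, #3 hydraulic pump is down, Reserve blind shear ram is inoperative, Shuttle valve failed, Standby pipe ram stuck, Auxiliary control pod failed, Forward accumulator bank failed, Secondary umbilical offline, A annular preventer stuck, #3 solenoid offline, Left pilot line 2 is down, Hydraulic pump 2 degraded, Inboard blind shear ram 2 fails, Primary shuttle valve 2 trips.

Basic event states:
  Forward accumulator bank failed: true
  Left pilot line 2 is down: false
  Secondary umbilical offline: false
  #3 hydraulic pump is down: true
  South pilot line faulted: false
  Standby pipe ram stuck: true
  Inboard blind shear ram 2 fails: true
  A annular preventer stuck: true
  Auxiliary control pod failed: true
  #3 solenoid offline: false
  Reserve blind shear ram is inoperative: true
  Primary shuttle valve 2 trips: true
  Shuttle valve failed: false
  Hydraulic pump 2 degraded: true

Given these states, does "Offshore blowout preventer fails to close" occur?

No

Control pod unavailable [AND]: South pilot line faulted=not, #3 hydraulic pump is down=occurs → not all inputs occur → does not occur.
Hydraulic supply inoperative [AND]: Control pod unavailable=not, Reserve blind shear ram is inoperative=occurs → not all inputs occur → does not occur.
Shear sequence inoperative [OR]: Forward accumulator bank failed=occurs, Secondary umbilical offline=not → at least one input occurs → occurs.
Ram stack fails [OR]: #3 solenoid offline=not, Left pilot line 2 is down=not, Hydraulic pump 2 degraded=occurs → at least one input occurs → occurs.
Annular stack down [OR]: Auxiliary control pod failed=occurs, Shear sequence inoperative=occurs, A annular preventer stuck=occurs, Ram stack fails=occurs → at least one input occurs → occurs.
Backup path inoperative [OR]: Shuttle valve failed=not, Standby pipe ram stuck=occurs, Annular stack down=occurs → at least one input occurs → occurs.
Offshore blowout preventer fails to close [AND]: Hydraulic supply inoperative=not, Backup path inoperative=occurs, Inboard blind shear ram 2 fails=occurs, Primary shuttle valve 2 trips=occurs → not all inputs occur → does not occur.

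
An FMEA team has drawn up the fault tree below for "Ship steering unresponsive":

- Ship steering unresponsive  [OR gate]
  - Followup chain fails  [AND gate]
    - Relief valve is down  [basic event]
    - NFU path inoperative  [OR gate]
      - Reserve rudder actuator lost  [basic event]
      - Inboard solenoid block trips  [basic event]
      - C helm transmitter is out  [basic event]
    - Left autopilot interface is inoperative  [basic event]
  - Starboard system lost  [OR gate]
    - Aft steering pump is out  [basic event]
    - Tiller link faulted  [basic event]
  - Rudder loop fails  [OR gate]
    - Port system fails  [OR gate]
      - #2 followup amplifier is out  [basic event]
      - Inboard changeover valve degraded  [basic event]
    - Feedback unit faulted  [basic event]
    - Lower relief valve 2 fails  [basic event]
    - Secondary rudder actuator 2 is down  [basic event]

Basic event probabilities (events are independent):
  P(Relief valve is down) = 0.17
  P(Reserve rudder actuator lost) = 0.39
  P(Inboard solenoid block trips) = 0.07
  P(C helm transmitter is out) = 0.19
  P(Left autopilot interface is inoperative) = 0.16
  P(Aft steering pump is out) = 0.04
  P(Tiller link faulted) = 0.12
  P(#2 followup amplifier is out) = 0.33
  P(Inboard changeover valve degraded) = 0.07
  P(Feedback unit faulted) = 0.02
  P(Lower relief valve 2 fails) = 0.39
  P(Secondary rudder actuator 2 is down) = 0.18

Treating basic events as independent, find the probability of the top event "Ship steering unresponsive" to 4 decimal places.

P(NFU path inoperative) [OR] = 1 − (1−0.39) × (1−0.07) × (1−0.19) = 0.540487
P(Followup chain fails) [AND] = 0.17 × 0.540487 × 0.16 = 0.014701
P(Starboard system lost) [OR] = 1 − (1−0.04) × (1−0.12) = 0.155200
P(Port system fails) [OR] = 1 − (1−0.33) × (1−0.07) = 0.376900
P(Rudder loop fails) [OR] = 1 − (1−0.376900) × (1−0.02) × (1−0.39) × (1−0.18) = 0.694559
P(Ship steering unresponsive) [OR] = 1 − (1−0.014701) × (1−0.155200) × (1−0.694559) = 0.745757
Rounded to 4 decimal places: P(Ship steering unresponsive) ≈ 0.7458.

0.7458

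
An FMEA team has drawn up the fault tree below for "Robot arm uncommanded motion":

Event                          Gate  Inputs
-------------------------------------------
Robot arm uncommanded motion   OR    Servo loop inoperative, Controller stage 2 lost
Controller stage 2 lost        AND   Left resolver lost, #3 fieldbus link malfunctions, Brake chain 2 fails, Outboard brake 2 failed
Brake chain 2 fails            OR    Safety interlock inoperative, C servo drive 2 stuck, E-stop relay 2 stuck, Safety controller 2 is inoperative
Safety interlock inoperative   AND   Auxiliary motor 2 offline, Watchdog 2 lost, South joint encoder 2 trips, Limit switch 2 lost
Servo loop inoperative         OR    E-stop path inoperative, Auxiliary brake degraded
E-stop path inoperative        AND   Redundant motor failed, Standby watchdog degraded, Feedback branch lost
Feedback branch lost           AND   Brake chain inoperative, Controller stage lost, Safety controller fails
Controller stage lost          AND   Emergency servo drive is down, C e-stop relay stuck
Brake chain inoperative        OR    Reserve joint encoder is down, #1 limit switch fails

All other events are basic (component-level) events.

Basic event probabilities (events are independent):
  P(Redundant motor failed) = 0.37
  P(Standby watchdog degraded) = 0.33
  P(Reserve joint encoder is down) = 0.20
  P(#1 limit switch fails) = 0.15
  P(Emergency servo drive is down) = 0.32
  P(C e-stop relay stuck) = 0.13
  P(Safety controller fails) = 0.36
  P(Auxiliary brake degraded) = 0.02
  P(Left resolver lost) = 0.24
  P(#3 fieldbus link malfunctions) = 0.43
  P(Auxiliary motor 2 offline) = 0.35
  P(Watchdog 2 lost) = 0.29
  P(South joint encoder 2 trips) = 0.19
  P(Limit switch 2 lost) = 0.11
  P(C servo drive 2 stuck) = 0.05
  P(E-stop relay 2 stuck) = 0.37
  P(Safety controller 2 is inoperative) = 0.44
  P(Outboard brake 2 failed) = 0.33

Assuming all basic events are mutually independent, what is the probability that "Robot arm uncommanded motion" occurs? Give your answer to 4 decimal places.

P(Brake chain inoperative) [OR] = 1 − (1−0.20) × (1−0.15) = 0.320000
P(Controller stage lost) [AND] = 0.32 × 0.13 = 0.041600
P(Feedback branch lost) [AND] = 0.320000 × 0.041600 × 0.36 = 0.004792
P(E-stop path inoperative) [AND] = 0.37 × 0.33 × 0.004792 = 0.000585
P(Servo loop inoperative) [OR] = 1 − (1−0.000585) × (1−0.02) = 0.020573
P(Safety interlock inoperative) [AND] = 0.35 × 0.29 × 0.19 × 0.11 = 0.002121
P(Brake chain 2 fails) [OR] = 1 − (1−0.002121) × (1−0.05) × (1−0.37) × (1−0.44) = 0.665551
P(Controller stage 2 lost) [AND] = 0.24 × 0.43 × 0.665551 × 0.33 = 0.022666
P(Robot arm uncommanded motion) [OR] = 1 − (1−0.020573) × (1−0.022666) = 0.042773
Rounded to 4 decimal places: P(Robot arm uncommanded motion) ≈ 0.0428.

0.0428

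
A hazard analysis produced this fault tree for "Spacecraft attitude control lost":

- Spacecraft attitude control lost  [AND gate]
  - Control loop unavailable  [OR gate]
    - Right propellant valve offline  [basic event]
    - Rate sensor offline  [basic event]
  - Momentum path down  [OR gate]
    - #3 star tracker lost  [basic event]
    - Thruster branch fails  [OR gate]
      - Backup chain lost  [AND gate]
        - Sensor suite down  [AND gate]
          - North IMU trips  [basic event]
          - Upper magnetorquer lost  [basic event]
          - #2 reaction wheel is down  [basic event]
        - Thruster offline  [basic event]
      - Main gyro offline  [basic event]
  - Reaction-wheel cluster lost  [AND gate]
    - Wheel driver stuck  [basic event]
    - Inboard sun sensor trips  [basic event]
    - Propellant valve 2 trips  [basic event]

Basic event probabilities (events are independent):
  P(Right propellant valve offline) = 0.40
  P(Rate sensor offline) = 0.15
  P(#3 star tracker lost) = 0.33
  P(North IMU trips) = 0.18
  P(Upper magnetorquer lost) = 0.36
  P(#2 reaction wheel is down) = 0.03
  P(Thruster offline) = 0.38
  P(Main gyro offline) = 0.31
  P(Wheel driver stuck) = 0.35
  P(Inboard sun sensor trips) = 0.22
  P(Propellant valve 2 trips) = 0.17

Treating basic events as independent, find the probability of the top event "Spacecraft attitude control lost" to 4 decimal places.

0.0035

P(Control loop unavailable) [OR] = 1 − (1−0.40) × (1−0.15) = 0.490000
P(Sensor suite down) [AND] = 0.18 × 0.36 × 0.03 = 0.001944
P(Backup chain lost) [AND] = 0.001944 × 0.38 = 0.000739
P(Thruster branch fails) [OR] = 1 − (1−0.000739) × (1−0.31) = 0.310510
P(Momentum path down) [OR] = 1 − (1−0.33) × (1−0.310510) = 0.538042
P(Reaction-wheel cluster lost) [AND] = 0.35 × 0.22 × 0.17 = 0.013090
P(Spacecraft attitude control lost) [AND] = 0.490000 × 0.538042 × 0.013090 = 0.003451
Rounded to 4 decimal places: P(Spacecraft attitude control lost) ≈ 0.0035.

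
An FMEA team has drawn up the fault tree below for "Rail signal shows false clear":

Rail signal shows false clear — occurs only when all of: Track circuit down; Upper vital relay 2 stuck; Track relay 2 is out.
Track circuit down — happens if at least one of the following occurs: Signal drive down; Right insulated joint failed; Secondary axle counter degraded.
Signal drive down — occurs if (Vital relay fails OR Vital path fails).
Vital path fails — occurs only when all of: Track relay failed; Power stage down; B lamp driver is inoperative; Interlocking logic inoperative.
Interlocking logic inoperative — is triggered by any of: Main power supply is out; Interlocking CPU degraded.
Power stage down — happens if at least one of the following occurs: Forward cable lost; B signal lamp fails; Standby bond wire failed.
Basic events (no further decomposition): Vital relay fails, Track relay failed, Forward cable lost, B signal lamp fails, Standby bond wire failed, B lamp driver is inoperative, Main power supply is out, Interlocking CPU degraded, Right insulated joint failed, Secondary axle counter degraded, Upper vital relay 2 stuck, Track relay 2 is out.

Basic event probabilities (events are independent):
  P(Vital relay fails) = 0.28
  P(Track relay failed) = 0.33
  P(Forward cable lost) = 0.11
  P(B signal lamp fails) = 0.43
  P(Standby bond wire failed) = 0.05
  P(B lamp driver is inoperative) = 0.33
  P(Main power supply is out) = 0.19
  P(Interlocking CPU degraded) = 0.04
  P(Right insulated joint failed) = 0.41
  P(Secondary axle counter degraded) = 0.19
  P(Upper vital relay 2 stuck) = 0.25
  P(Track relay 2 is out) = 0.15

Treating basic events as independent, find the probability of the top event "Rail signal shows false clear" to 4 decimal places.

0.0248

P(Power stage down) [OR] = 1 − (1−0.11) × (1−0.43) × (1−0.05) = 0.518065
P(Interlocking logic inoperative) [OR] = 1 − (1−0.19) × (1−0.04) = 0.222400
P(Vital path fails) [AND] = 0.33 × 0.518065 × 0.33 × 0.222400 = 0.012547
P(Signal drive down) [OR] = 1 − (1−0.28) × (1−0.012547) = 0.289034
P(Track circuit down) [OR] = 1 − (1−0.289034) × (1−0.41) × (1−0.19) = 0.660229
P(Rail signal shows false clear) [AND] = 0.660229 × 0.25 × 0.15 = 0.024759
Rounded to 4 decimal places: P(Rail signal shows false clear) ≈ 0.0248.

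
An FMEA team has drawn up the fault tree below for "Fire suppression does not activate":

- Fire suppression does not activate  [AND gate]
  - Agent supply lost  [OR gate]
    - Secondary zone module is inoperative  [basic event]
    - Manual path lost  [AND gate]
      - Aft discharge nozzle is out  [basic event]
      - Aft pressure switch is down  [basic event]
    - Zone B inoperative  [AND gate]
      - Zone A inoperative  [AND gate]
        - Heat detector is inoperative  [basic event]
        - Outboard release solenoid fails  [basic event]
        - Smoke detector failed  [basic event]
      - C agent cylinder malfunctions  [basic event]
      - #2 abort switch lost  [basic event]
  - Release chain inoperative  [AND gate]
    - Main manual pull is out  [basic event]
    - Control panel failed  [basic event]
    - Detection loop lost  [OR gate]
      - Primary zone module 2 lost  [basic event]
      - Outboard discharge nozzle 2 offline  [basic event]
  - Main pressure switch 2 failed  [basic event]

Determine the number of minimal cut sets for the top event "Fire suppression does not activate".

Manual path lost [AND]: one cut set from each child combined → 1 × 1 = 1 cut set(s).
Zone A inoperative [AND]: one cut set from each child combined → 1 × 1 × 1 = 1 cut set(s).
Zone B inoperative [AND]: one cut set from each child combined → 1 × 1 × 1 = 1 cut set(s).
Agent supply lost [OR]: union of children's cut sets → 3 cut set(s).
Detection loop lost [OR]: union of children's cut sets → 2 cut set(s).
Release chain inoperative [AND]: one cut set from each child combined → 1 × 1 × 2 = 2 cut set(s).
Fire suppression does not activate [AND]: one cut set from each child combined → 3 × 2 × 1 = 6 cut set(s).
Minimal cut sets: {Control panel failed, Main manual pull is out, Main pressure switch 2 failed, Primary zone module 2 lost, Secondary zone module is inoperative}; {Control panel failed, Main manual pull is out, Main pressure switch 2 failed, Outboard discharge nozzle 2 offline, Secondary zone module is inoperative}; {Aft discharge nozzle is out, Aft pressure switch is down, Control panel failed, Main manual pull is out, Main pressure switch 2 failed, Primary zone module 2 lost}; {Aft discharge nozzle is out, Aft pressure switch is down, Control panel failed, Main manual pull is out, Main pressure switch 2 failed, Outboard discharge nozzle 2 offline}; {#2 abort switch lost, C agent cylinder malfunctions, Control panel failed, Heat detector is inoperative, Main manual pull is out, Main pressure switch 2 failed, Outboard release solenoid fails, Primary zone module 2 lost, Smoke detector failed}; {#2 abort switch lost, C agent cylinder malfunctions, Control panel failed, Heat detector is inoperative, Main manual pull is out, Main pressure switch 2 failed, Outboard discharge nozzle 2 offline, Outboard release solenoid fails, Smoke detector failed}.

6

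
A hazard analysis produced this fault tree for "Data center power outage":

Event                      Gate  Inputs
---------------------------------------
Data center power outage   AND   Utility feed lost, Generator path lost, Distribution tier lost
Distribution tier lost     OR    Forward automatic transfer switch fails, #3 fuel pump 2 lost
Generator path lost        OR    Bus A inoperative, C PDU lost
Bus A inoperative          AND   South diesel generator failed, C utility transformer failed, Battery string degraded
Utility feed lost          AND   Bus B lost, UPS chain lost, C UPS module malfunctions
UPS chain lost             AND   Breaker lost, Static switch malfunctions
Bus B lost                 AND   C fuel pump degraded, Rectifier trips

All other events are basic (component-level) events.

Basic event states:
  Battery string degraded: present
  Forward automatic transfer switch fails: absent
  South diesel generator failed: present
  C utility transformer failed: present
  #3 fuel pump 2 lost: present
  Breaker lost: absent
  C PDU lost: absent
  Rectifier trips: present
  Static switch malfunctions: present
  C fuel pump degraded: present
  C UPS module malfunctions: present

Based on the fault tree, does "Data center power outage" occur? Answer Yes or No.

No

Bus B lost [AND]: C fuel pump degraded=occurs, Rectifier trips=occurs → all inputs occur → occurs.
UPS chain lost [AND]: Breaker lost=not, Static switch malfunctions=occurs → not all inputs occur → does not occur.
Utility feed lost [AND]: Bus B lost=occurs, UPS chain lost=not, C UPS module malfunctions=occurs → not all inputs occur → does not occur.
Bus A inoperative [AND]: South diesel generator failed=occurs, C utility transformer failed=occurs, Battery string degraded=occurs → all inputs occur → occurs.
Generator path lost [OR]: Bus A inoperative=occurs, C PDU lost=not → at least one input occurs → occurs.
Distribution tier lost [OR]: Forward automatic transfer switch fails=not, #3 fuel pump 2 lost=occurs → at least one input occurs → occurs.
Data center power outage [AND]: Utility feed lost=not, Generator path lost=occurs, Distribution tier lost=occurs → not all inputs occur → does not occur.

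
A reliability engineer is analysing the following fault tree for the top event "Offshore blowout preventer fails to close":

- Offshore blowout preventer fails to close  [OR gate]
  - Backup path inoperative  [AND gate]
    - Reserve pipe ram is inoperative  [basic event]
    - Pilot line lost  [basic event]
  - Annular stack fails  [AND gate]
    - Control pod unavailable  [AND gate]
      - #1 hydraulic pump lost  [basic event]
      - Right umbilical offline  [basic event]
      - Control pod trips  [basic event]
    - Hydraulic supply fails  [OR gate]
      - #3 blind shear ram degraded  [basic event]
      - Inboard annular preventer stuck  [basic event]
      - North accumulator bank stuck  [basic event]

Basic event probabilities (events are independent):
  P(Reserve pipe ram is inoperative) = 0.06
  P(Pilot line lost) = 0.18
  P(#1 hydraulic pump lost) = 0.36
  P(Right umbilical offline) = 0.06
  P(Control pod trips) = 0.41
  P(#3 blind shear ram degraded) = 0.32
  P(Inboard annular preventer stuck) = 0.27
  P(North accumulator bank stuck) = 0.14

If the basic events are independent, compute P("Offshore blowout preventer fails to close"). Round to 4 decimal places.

0.0158

P(Backup path inoperative) [AND] = 0.06 × 0.18 = 0.010800
P(Control pod unavailable) [AND] = 0.36 × 0.06 × 0.41 = 0.008856
P(Hydraulic supply fails) [OR] = 1 − (1−0.32) × (1−0.27) × (1−0.14) = 0.573096
P(Annular stack fails) [AND] = 0.008856 × 0.573096 = 0.005075
P(Offshore blowout preventer fails to close) [OR] = 1 − (1−0.010800) × (1−0.005075) = 0.015820
Rounded to 4 decimal places: P(Offshore blowout preventer fails to close) ≈ 0.0158.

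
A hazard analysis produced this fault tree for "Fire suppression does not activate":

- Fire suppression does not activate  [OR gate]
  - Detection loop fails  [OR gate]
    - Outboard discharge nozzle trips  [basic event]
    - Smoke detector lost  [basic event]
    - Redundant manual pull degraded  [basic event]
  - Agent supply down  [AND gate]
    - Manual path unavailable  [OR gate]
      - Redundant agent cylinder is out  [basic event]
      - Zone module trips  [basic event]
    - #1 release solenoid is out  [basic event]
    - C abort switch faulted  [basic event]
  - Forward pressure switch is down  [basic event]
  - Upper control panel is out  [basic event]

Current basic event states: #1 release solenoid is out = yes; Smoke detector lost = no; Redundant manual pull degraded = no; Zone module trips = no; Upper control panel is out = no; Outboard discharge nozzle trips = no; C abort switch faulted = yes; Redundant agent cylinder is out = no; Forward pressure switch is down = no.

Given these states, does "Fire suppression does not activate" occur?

No

Detection loop fails [OR]: Outboard discharge nozzle trips=not, Smoke detector lost=not, Redundant manual pull degraded=not → no input occurs → does not occur.
Manual path unavailable [OR]: Redundant agent cylinder is out=not, Zone module trips=not → no input occurs → does not occur.
Agent supply down [AND]: Manual path unavailable=not, #1 release solenoid is out=occurs, C abort switch faulted=occurs → not all inputs occur → does not occur.
Fire suppression does not activate [OR]: Detection loop fails=not, Agent supply down=not, Forward pressure switch is down=not, Upper control panel is out=not → no input occurs → does not occur.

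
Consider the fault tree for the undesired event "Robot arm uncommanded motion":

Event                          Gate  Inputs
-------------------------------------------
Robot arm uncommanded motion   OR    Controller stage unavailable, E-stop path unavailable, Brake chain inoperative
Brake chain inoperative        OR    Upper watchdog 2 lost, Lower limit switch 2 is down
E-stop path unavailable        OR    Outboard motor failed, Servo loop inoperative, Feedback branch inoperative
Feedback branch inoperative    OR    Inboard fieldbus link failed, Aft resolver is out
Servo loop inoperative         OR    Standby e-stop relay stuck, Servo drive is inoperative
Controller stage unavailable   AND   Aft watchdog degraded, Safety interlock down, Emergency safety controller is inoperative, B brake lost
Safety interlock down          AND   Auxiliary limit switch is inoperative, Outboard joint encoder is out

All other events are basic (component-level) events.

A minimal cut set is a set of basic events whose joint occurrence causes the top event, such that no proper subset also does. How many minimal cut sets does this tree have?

8

Safety interlock down [AND]: one cut set from each child combined → 1 × 1 = 1 cut set(s).
Controller stage unavailable [AND]: one cut set from each child combined → 1 × 1 × 1 × 1 = 1 cut set(s).
Servo loop inoperative [OR]: union of children's cut sets → 2 cut set(s).
Feedback branch inoperative [OR]: union of children's cut sets → 2 cut set(s).
E-stop path unavailable [OR]: union of children's cut sets → 5 cut set(s).
Brake chain inoperative [OR]: union of children's cut sets → 2 cut set(s).
Robot arm uncommanded motion [OR]: union of children's cut sets → 8 cut set(s).
Minimal cut sets: {Aft watchdog degraded, Auxiliary limit switch is inoperative, B brake lost, Emergency safety controller is inoperative, Outboard joint encoder is out}; {Outboard motor failed}; {Standby e-stop relay stuck}; {Servo drive is inoperative}; {Inboard fieldbus link failed}; {Aft resolver is out}; {Upper watchdog 2 lost}; {Lower limit switch 2 is down}.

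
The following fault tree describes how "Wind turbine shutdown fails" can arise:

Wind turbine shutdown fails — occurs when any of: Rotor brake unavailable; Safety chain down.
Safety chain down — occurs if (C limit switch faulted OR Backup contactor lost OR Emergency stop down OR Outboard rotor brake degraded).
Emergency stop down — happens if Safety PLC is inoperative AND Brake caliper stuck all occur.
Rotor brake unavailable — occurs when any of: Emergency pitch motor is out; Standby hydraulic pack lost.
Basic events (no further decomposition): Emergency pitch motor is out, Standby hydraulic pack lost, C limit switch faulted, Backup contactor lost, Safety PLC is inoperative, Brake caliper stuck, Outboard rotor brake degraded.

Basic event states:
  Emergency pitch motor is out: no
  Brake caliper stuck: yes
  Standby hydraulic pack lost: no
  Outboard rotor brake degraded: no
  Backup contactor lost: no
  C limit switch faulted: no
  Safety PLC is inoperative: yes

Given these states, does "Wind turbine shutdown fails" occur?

Yes

Rotor brake unavailable [OR]: Emergency pitch motor is out=not, Standby hydraulic pack lost=not → no input occurs → does not occur.
Emergency stop down [AND]: Safety PLC is inoperative=occurs, Brake caliper stuck=occurs → all inputs occur → occurs.
Safety chain down [OR]: C limit switch faulted=not, Backup contactor lost=not, Emergency stop down=occurs, Outboard rotor brake degraded=not → at least one input occurs → occurs.
Wind turbine shutdown fails [OR]: Rotor brake unavailable=not, Safety chain down=occurs → at least one input occurs → occurs.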